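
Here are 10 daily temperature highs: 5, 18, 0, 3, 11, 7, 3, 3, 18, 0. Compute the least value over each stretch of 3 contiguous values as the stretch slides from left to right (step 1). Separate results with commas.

[5, 18, 0] → min 0
[18, 0, 3] → min 0
[0, 3, 11] → min 0
[3, 11, 7] → min 3
[11, 7, 3] → min 3
[7, 3, 3] → min 3
[3, 3, 18] → min 3
[3, 18, 0] → min 0

0, 0, 0, 3, 3, 3, 3, 0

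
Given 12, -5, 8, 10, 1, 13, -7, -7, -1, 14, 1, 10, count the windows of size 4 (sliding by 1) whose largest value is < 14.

6

(12, -5, 8, 10) → max 12  < 14 ✓
(-5, 8, 10, 1) → max 10  < 14 ✓
(8, 10, 1, 13) → max 13  < 14 ✓
(10, 1, 13, -7) → max 13  < 14 ✓
(1, 13, -7, -7) → max 13  < 14 ✓
(13, -7, -7, -1) → max 13  < 14 ✓
(-7, -7, -1, 14) → max 14
(-7, -1, 14, 1) → max 14
(-1, 14, 1, 10) → max 14
6 windows satisfy the condition.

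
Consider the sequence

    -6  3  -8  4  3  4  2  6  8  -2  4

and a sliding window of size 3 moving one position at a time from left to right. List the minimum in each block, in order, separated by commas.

Sliding a size-3 window across the 11 values:
-6 3 -8 → min -8
3 -8 4 → min -8
-8 4 3 → min -8
4 3 4 → min 3
3 4 2 → min 2
4 2 6 → min 2
2 6 8 → min 2
6 8 -2 → min -2
8 -2 4 → min -2

-8, -8, -8, 3, 2, 2, 2, -2, -2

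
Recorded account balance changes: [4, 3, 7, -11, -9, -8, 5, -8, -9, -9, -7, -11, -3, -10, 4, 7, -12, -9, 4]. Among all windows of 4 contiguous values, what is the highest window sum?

[4, 3, 7, -11] → sum 3
[3, 7, -11, -9] → sum -10
[7, -11, -9, -8] → sum -21
[-11, -9, -8, 5] → sum -23
[-9, -8, 5, -8] → sum -20
[-8, 5, -8, -9] → sum -20
[5, -8, -9, -9] → sum -21
[-8, -9, -9, -7] → sum -33
[-9, -9, -7, -11] → sum -36
[-9, -7, -11, -3] → sum -30
[-7, -11, -3, -10] → sum -31
[-11, -3, -10, 4] → sum -20
[-3, -10, 4, 7] → sum -2
[-10, 4, 7, -12] → sum -11
[4, 7, -12, -9] → sum -10
[7, -12, -9, 4] → sum -10
Highest of these is 3.

3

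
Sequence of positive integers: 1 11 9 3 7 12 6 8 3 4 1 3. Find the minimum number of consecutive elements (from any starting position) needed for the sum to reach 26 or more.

3

add 1: running sum 1 < 26
add 11: running sum 12 < 26
add 9: running sum 21 < 26
add 3: running sum 24 < 26
end 4: [11, 9, 3, 7] sum 30, len 4
end 5: [9, 3, 7, 12] sum 31, len 4
end 6: [3, 7, 12, 6] sum 28, len 4
end 7: [12, 6, 8] sum 26, len 3
end 8: [12, 6, 8, 3] sum 29, len 4
end 9: [12, 6, 8, 3, 4] sum 33, len 5
end 10: [12, 6, 8, 3, 4, 1] sum 34, len 6
end 11: [12, 6, 8, 3, 4, 1, 3] sum 37, len 7
Shortest qualifying length: 3.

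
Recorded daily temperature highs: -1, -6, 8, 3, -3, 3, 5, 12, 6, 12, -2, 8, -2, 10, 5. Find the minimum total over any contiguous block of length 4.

2

(-1, -6, 8, 3) → sum 4
(-6, 8, 3, -3) → sum 2
(8, 3, -3, 3) → sum 11
(3, -3, 3, 5) → sum 8
(-3, 3, 5, 12) → sum 17
(3, 5, 12, 6) → sum 26
(5, 12, 6, 12) → sum 35
(12, 6, 12, -2) → sum 28
(6, 12, -2, 8) → sum 24
(12, -2, 8, -2) → sum 16
(-2, 8, -2, 10) → sum 14
(8, -2, 10, 5) → sum 21
Minimum of these is 2.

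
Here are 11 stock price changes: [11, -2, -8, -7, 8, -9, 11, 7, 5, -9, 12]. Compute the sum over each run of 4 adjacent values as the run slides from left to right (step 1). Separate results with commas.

-6, -9, -16, 3, 17, 14, 14, 15

[11, -2, -8, -7] → sum -6
[-2, -8, -7, 8] → sum -9
[-8, -7, 8, -9] → sum -16
[-7, 8, -9, 11] → sum 3
[8, -9, 11, 7] → sum 17
[-9, 11, 7, 5] → sum 14
[11, 7, 5, -9] → sum 14
[7, 5, -9, 12] → sum 15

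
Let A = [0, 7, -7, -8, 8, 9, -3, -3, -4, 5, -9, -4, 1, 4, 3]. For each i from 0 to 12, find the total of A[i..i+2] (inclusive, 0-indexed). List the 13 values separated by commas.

0, -8, -7, 9, 14, 3, -10, -2, -8, -8, -12, 1, 8

Sliding a size-3 window across the 15 values:
(0, 7, -7) → sum 0
(7, -7, -8) → sum -8
(-7, -8, 8) → sum -7
(-8, 8, 9) → sum 9
(8, 9, -3) → sum 14
(9, -3, -3) → sum 3
(-3, -3, -4) → sum -10
(-3, -4, 5) → sum -2
(-4, 5, -9) → sum -8
(5, -9, -4) → sum -8
(-9, -4, 1) → sum -12
(-4, 1, 4) → sum 1
(1, 4, 3) → sum 8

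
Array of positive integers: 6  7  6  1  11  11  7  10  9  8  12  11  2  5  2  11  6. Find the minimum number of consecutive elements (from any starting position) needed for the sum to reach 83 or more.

10

add 6: running sum 6 < 83
add 7: running sum 13 < 83
add 6: running sum 19 < 83
add 1: running sum 20 < 83
add 11: running sum 31 < 83
add 11: running sum 42 < 83
add 7: running sum 49 < 83
add 10: running sum 59 < 83
add 9: running sum 68 < 83
add 8: running sum 76 < 83
add 12: shortest ending here [6, 7, 6, 1, 11, 11, 7, 10, 9, 8, 12] sum 88, len 11
add 11: shortest ending here [6, 1, 11, 11, 7, 10, 9, 8, 12, 11] sum 86, len 10
add 2: shortest ending here [6, 1, 11, 11, 7, 10, 9, 8, 12, 11, 2] sum 88, len 11
add 5: shortest ending here [11, 11, 7, 10, 9, 8, 12, 11, 2, 5] sum 86, len 10
add 2: shortest ending here [11, 11, 7, 10, 9, 8, 12, 11, 2, 5, 2] sum 88, len 11
add 11: shortest ending here [11, 7, 10, 9, 8, 12, 11, 2, 5, 2, 11] sum 88, len 11
add 6: shortest ending here [7, 10, 9, 8, 12, 11, 2, 5, 2, 11, 6] sum 83, len 11
Shortest qualifying length: 10.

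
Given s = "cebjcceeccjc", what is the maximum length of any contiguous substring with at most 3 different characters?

9

[c] 1 distinct, len 1
[c, e] 2 distinct, len 2
[c, e, b] 3 distinct, len 3
[e, b, j] 3 distinct, len 3
[b, j, c] 3 distinct, len 3
[b, j, c, c] 3 distinct, len 4
[j, c, c, e] 3 distinct, len 4
[j, c, c, e, e] 3 distinct, len 5
[j, c, c, e, e, c] 3 distinct, len 6
[j, c, c, e, e, c, c] 3 distinct, len 7
[j, c, c, e, e, c, c, j] 3 distinct, len 8
[j, c, c, e, e, c, c, j, c] 3 distinct, len 9
Longest length with ≤3 distinct: 9.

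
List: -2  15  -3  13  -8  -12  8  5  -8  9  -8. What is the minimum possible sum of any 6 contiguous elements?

(-2, 15, -3, 13, -8, -12) → sum 3
(15, -3, 13, -8, -12, 8) → sum 13
(-3, 13, -8, -12, 8, 5) → sum 3
(13, -8, -12, 8, 5, -8) → sum -2
(-8, -12, 8, 5, -8, 9) → sum -6
(-12, 8, 5, -8, 9, -8) → sum -6
Minimum of these is -6.

-6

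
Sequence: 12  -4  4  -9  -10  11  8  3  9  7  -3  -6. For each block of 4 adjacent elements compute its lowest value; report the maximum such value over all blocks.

12 -4 4 -9 → min -9
-4 4 -9 -10 → min -10
4 -9 -10 11 → min -10
-9 -10 11 8 → min -10
-10 11 8 3 → min -10
11 8 3 9 → min 3
8 3 9 7 → min 3
3 9 7 -3 → min -3
9 7 -3 -6 → min -6
Maximum of these is 3.

3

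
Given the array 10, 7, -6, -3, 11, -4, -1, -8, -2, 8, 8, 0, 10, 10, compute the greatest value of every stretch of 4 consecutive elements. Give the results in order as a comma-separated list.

10, 11, 11, 11, 11, -1, 8, 8, 8, 10, 10

Sliding a size-4 window across the 14 values:
(10, 7, -6, -3) → max 10
(7, -6, -3, 11) → max 11
(-6, -3, 11, -4) → max 11
(-3, 11, -4, -1) → max 11
(11, -4, -1, -8) → max 11
(-4, -1, -8, -2) → max -1
(-1, -8, -2, 8) → max 8
(-8, -2, 8, 8) → max 8
(-2, 8, 8, 0) → max 8
(8, 8, 0, 10) → max 10
(8, 0, 10, 10) → max 10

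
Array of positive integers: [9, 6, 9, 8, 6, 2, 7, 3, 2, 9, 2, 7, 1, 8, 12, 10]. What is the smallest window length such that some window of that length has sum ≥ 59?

add 9: running sum 9 < 59
add 6: running sum 15 < 59
add 9: running sum 24 < 59
add 8: running sum 32 < 59
add 6: running sum 38 < 59
add 2: running sum 40 < 59
add 7: running sum 47 < 59
add 3: running sum 50 < 59
add 2: running sum 52 < 59
end 9: [9, 6, 9, 8, 6, 2, 7, 3, 2, 9] sum 61, len 10
end 10: [9, 6, 9, 8, 6, 2, 7, 3, 2, 9, 2] sum 63, len 11
end 11: [6, 9, 8, 6, 2, 7, 3, 2, 9, 2, 7] sum 61, len 11
end 12: [6, 9, 8, 6, 2, 7, 3, 2, 9, 2, 7, 1] sum 62, len 12
end 13: [9, 8, 6, 2, 7, 3, 2, 9, 2, 7, 1, 8] sum 64, len 12
end 14: [6, 2, 7, 3, 2, 9, 2, 7, 1, 8, 12] sum 59, len 11
end 15: [7, 3, 2, 9, 2, 7, 1, 8, 12, 10] sum 61, len 10
Shortest qualifying length: 10.

10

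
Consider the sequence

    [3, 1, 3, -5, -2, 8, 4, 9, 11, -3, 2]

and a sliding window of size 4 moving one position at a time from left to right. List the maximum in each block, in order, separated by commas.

3, 3, 8, 8, 9, 11, 11, 11

[3, 1, 3, -5] → max 3
[1, 3, -5, -2] → max 3
[3, -5, -2, 8] → max 8
[-5, -2, 8, 4] → max 8
[-2, 8, 4, 9] → max 9
[8, 4, 9, 11] → max 11
[4, 9, 11, -3] → max 11
[9, 11, -3, 2] → max 11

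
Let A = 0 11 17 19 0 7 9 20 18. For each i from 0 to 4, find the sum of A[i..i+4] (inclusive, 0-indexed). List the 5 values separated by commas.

Sliding a size-5 window across the 9 values:
0 11 17 19 0 → sum 47
11 17 19 0 7 → sum 54
17 19 0 7 9 → sum 52
19 0 7 9 20 → sum 55
0 7 9 20 18 → sum 54

47, 54, 52, 55, 54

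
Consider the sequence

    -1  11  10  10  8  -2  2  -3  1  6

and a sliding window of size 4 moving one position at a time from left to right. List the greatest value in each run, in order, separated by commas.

(-1, 11, 10, 10) → max 11
(11, 10, 10, 8) → max 11
(10, 10, 8, -2) → max 10
(10, 8, -2, 2) → max 10
(8, -2, 2, -3) → max 8
(-2, 2, -3, 1) → max 2
(2, -3, 1, 6) → max 6

11, 11, 10, 10, 8, 2, 6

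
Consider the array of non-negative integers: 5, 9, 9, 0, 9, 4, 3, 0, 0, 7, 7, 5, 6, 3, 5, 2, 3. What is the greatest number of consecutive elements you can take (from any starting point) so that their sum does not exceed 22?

add 5: [5] sum 5, len 1
add 9: [5, 9] sum 14, len 2
add 9: [9, 9] sum 18, len 2
add 0: [9, 9, 0] sum 18, len 3
add 9: [9, 0, 9] sum 18, len 3
add 4: [9, 0, 9, 4] sum 22, len 4
add 3: [0, 9, 4, 3] sum 16, len 4
add 0: [0, 9, 4, 3, 0] sum 16, len 5
add 0: [0, 9, 4, 3, 0, 0] sum 16, len 6
add 7: [4, 3, 0, 0, 7] sum 14, len 5
add 7: [4, 3, 0, 0, 7, 7] sum 21, len 6
add 5: [3, 0, 0, 7, 7, 5] sum 22, len 6
add 6: [7, 5, 6] sum 18, len 3
add 3: [7, 5, 6, 3] sum 21, len 4
add 5: [5, 6, 3, 5] sum 19, len 4
add 2: [5, 6, 3, 5, 2] sum 21, len 5
add 3: [6, 3, 5, 2, 3] sum 19, len 5
Longest length seen: 6.

6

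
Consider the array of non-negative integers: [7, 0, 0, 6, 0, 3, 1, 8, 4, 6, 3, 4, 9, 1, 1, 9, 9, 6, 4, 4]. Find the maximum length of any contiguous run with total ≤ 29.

Extend to the right; shrink from the left whenever the sum exceeds 29:
→ 7: sum 7, len 1
→ 0: sum 7, len 2
→ 0: sum 7, len 3
→ 6: sum 13, len 4
→ 0: sum 13, len 5
→ 3: sum 16, len 6
→ 1: sum 17, len 7
→ 8: sum 25, len 8
→ 4: sum 29, len 9
→ 6 (dropped 7): sum 28, len 9
→ 3 (dropped 0, 0, 6): sum 25, len 7
→ 4: sum 29, len 8
→ 9 (dropped 0, 3, 1, 8): sum 26, len 5
→ 1: sum 27, len 6
→ 1: sum 28, len 7
→ 9 (dropped 4, 6): sum 27, len 6
→ 9 (dropped 3, 4): sum 29, len 5
→ 6 (dropped 9): sum 26, len 5
→ 4 (dropped 1): sum 29, len 5
→ 4 (dropped 1, 9): sum 23, len 4
Longest length seen: 9.

9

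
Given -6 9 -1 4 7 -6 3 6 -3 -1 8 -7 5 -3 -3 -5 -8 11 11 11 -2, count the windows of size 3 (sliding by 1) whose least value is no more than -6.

[-6, 9, -1] → min -6  ≤ -6 ✓
[9, -1, 4] → min -1
[-1, 4, 7] → min -1
[4, 7, -6] → min -6  ≤ -6 ✓
[7, -6, 3] → min -6  ≤ -6 ✓
[-6, 3, 6] → min -6  ≤ -6 ✓
[3, 6, -3] → min -3
[6, -3, -1] → min -3
[-3, -1, 8] → min -3
[-1, 8, -7] → min -7  ≤ -6 ✓
[8, -7, 5] → min -7  ≤ -6 ✓
[-7, 5, -3] → min -7  ≤ -6 ✓
[5, -3, -3] → min -3
[-3, -3, -5] → min -5
[-3, -5, -8] → min -8  ≤ -6 ✓
[-5, -8, 11] → min -8  ≤ -6 ✓
[-8, 11, 11] → min -8  ≤ -6 ✓
[11, 11, 11] → min 11
[11, 11, -2] → min -2
10 windows satisfy the condition.

10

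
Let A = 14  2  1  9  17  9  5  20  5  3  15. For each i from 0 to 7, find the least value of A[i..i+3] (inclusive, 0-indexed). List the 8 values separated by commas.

(14, 2, 1, 9) → min 1
(2, 1, 9, 17) → min 1
(1, 9, 17, 9) → min 1
(9, 17, 9, 5) → min 5
(17, 9, 5, 20) → min 5
(9, 5, 20, 5) → min 5
(5, 20, 5, 3) → min 3
(20, 5, 3, 15) → min 3

1, 1, 1, 5, 5, 5, 3, 3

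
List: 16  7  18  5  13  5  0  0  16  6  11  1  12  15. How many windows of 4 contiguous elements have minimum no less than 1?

[16, 7, 18, 5] → min 5  ≥ 1 ✓
[7, 18, 5, 13] → min 5  ≥ 1 ✓
[18, 5, 13, 5] → min 5  ≥ 1 ✓
[5, 13, 5, 0] → min 0
[13, 5, 0, 0] → min 0
[5, 0, 0, 16] → min 0
[0, 0, 16, 6] → min 0
[0, 16, 6, 11] → min 0
[16, 6, 11, 1] → min 1  ≥ 1 ✓
[6, 11, 1, 12] → min 1  ≥ 1 ✓
[11, 1, 12, 15] → min 1  ≥ 1 ✓
6 windows satisfy the condition.

6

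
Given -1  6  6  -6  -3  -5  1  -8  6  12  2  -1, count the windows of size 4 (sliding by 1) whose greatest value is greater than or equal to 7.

-1 6 6 -6 → max 6
6 6 -6 -3 → max 6
6 -6 -3 -5 → max 6
-6 -3 -5 1 → max 1
-3 -5 1 -8 → max 1
-5 1 -8 6 → max 6
1 -8 6 12 → max 12  ≥ 7 ✓
-8 6 12 2 → max 12  ≥ 7 ✓
6 12 2 -1 → max 12  ≥ 7 ✓
3 windows satisfy the condition.

3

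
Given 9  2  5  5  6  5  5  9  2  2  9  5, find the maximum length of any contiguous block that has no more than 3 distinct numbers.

7

Extend right; when distinct count exceeds 3, shrink from the left:
add 9: window [9] (1 distinct), len 1
add 2: window [9, 2] (2 distinct), len 2
add 5: window [9, 2, 5] (3 distinct), len 3
add 5: window [9, 2, 5, 5] (3 distinct), len 4
add 6: window [2, 5, 5, 6] (3 distinct), len 4
add 5: window [2, 5, 5, 6, 5] (3 distinct), len 5
add 5: window [2, 5, 5, 6, 5, 5] (3 distinct), len 6
add 9: window [5, 5, 6, 5, 5, 9] (3 distinct), len 6
add 2: window [5, 5, 9, 2] (3 distinct), len 4
add 2: window [5, 5, 9, 2, 2] (3 distinct), len 5
add 9: window [5, 5, 9, 2, 2, 9] (3 distinct), len 6
add 5: window [5, 5, 9, 2, 2, 9, 5] (3 distinct), len 7
Longest length with ≤3 distinct: 7.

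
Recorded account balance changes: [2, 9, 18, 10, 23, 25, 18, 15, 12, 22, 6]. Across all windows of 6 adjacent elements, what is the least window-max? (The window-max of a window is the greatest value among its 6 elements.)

25

Window maxs for each of the 6 positions:
[2, 9, 18, 10, 23, 25] → max 25
[9, 18, 10, 23, 25, 18] → max 25
[18, 10, 23, 25, 18, 15] → max 25
[10, 23, 25, 18, 15, 12] → max 25
[23, 25, 18, 15, 12, 22] → max 25
[25, 18, 15, 12, 22, 6] → max 25
Least of these is 25.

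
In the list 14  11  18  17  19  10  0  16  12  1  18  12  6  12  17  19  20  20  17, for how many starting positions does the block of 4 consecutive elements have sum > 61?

5

(14, 11, 18, 17) → sum 60
(11, 18, 17, 19) → sum 65  > 61 ✓
(18, 17, 19, 10) → sum 64  > 61 ✓
(17, 19, 10, 0) → sum 46
(19, 10, 0, 16) → sum 45
(10, 0, 16, 12) → sum 38
(0, 16, 12, 1) → sum 29
(16, 12, 1, 18) → sum 47
(12, 1, 18, 12) → sum 43
(1, 18, 12, 6) → sum 37
(18, 12, 6, 12) → sum 48
(12, 6, 12, 17) → sum 47
(6, 12, 17, 19) → sum 54
(12, 17, 19, 20) → sum 68  > 61 ✓
(17, 19, 20, 20) → sum 76  > 61 ✓
(19, 20, 20, 17) → sum 76  > 61 ✓
5 windows satisfy the condition.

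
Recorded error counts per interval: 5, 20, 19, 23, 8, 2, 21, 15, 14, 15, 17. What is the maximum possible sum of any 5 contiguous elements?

82

5 20 19 23 8 → sum 75
20 19 23 8 2 → sum 72
19 23 8 2 21 → sum 73
23 8 2 21 15 → sum 69
8 2 21 15 14 → sum 60
2 21 15 14 15 → sum 67
21 15 14 15 17 → sum 82
Maximum of these is 82.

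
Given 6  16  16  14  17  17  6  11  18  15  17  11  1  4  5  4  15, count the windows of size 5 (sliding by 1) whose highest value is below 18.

[6, 16, 16, 14, 17] → max 17  < 18 ✓
[16, 16, 14, 17, 17] → max 17  < 18 ✓
[16, 14, 17, 17, 6] → max 17  < 18 ✓
[14, 17, 17, 6, 11] → max 17  < 18 ✓
[17, 17, 6, 11, 18] → max 18
[17, 6, 11, 18, 15] → max 18
[6, 11, 18, 15, 17] → max 18
[11, 18, 15, 17, 11] → max 18
[18, 15, 17, 11, 1] → max 18
[15, 17, 11, 1, 4] → max 17  < 18 ✓
[17, 11, 1, 4, 5] → max 17  < 18 ✓
[11, 1, 4, 5, 4] → max 11  < 18 ✓
[1, 4, 5, 4, 15] → max 15  < 18 ✓
8 windows satisfy the condition.

8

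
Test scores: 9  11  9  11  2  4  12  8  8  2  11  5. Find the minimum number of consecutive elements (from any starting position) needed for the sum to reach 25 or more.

3

add 9: running sum 9 < 25
add 11: running sum 20 < 25
add 9: shortest ending here [9, 11, 9] sum 29, len 3
add 11: shortest ending here [11, 9, 11] sum 31, len 3
add 2: shortest ending here [11, 9, 11, 2] sum 33, len 4
add 4: shortest ending here [9, 11, 2, 4] sum 26, len 4
add 12: shortest ending here [11, 2, 4, 12] sum 29, len 4
add 8: shortest ending here [2, 4, 12, 8] sum 26, len 4
add 8: shortest ending here [12, 8, 8] sum 28, len 3
add 2: shortest ending here [12, 8, 8, 2] sum 30, len 4
add 11: shortest ending here [8, 8, 2, 11] sum 29, len 4
add 5: shortest ending here [8, 2, 11, 5] sum 26, len 4
Shortest qualifying length: 3.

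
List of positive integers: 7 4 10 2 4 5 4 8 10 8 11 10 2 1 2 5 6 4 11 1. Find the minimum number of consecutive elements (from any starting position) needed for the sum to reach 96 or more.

17

add 7: running sum 7 < 96
add 4: running sum 11 < 96
add 10: running sum 21 < 96
add 2: running sum 23 < 96
add 4: running sum 27 < 96
add 5: running sum 32 < 96
add 4: running sum 36 < 96
add 8: running sum 44 < 96
add 10: running sum 54 < 96
add 8: running sum 62 < 96
add 11: running sum 73 < 96
add 10: running sum 83 < 96
add 2: running sum 85 < 96
add 1: running sum 86 < 96
add 2: running sum 88 < 96
add 5: running sum 93 < 96
add 6: shortest ending here [7, 4, 10, 2, 4, 5, 4, 8, 10, 8, 11, 10, 2, 1, 2, 5, 6] sum 99, len 17
add 4: shortest ending here [4, 10, 2, 4, 5, 4, 8, 10, 8, 11, 10, 2, 1, 2, 5, 6, 4] sum 96, len 17
add 11: shortest ending here [10, 2, 4, 5, 4, 8, 10, 8, 11, 10, 2, 1, 2, 5, 6, 4, 11] sum 103, len 17
add 1: shortest ending here [10, 2, 4, 5, 4, 8, 10, 8, 11, 10, 2, 1, 2, 5, 6, 4, 11, 1] sum 104, len 18
Shortest qualifying length: 17.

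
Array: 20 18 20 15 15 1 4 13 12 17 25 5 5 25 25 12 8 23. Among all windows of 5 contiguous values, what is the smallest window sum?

45

Window sums for each of the 14 positions:
[20, 18, 20, 15, 15] → sum 88
[18, 20, 15, 15, 1] → sum 69
[20, 15, 15, 1, 4] → sum 55
[15, 15, 1, 4, 13] → sum 48
[15, 1, 4, 13, 12] → sum 45
[1, 4, 13, 12, 17] → sum 47
[4, 13, 12, 17, 25] → sum 71
[13, 12, 17, 25, 5] → sum 72
[12, 17, 25, 5, 5] → sum 64
[17, 25, 5, 5, 25] → sum 77
[25, 5, 5, 25, 25] → sum 85
[5, 5, 25, 25, 12] → sum 72
[5, 25, 25, 12, 8] → sum 75
[25, 25, 12, 8, 23] → sum 93
Smallest of these is 45.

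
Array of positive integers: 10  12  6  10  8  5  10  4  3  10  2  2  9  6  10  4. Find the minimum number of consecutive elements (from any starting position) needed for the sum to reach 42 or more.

5

add 10: running sum 10 < 42
add 12: running sum 22 < 42
add 6: running sum 28 < 42
add 10: running sum 38 < 42
add 8: shortest ending here [10, 12, 6, 10, 8] sum 46, len 5
add 5: shortest ending here [10, 12, 6, 10, 8, 5] sum 51, len 6
add 10: shortest ending here [12, 6, 10, 8, 5, 10] sum 51, len 6
add 4: shortest ending here [6, 10, 8, 5, 10, 4] sum 43, len 6
add 3: shortest ending here [6, 10, 8, 5, 10, 4, 3] sum 46, len 7
add 10: shortest ending here [10, 8, 5, 10, 4, 3, 10] sum 50, len 7
add 2: shortest ending here [8, 5, 10, 4, 3, 10, 2] sum 42, len 7
add 2: shortest ending here [8, 5, 10, 4, 3, 10, 2, 2] sum 44, len 8
add 9: shortest ending here [5, 10, 4, 3, 10, 2, 2, 9] sum 45, len 8
add 6: shortest ending here [10, 4, 3, 10, 2, 2, 9, 6] sum 46, len 8
add 10: shortest ending here [3, 10, 2, 2, 9, 6, 10] sum 42, len 7
add 4: shortest ending here [10, 2, 2, 9, 6, 10, 4] sum 43, len 7
Shortest qualifying length: 5.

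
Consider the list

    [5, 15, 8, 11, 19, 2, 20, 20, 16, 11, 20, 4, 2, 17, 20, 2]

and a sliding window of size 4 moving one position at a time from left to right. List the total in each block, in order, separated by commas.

Sliding a size-4 window across the 16 values:
(5, 15, 8, 11) → sum 39
(15, 8, 11, 19) → sum 53
(8, 11, 19, 2) → sum 40
(11, 19, 2, 20) → sum 52
(19, 2, 20, 20) → sum 61
(2, 20, 20, 16) → sum 58
(20, 20, 16, 11) → sum 67
(20, 16, 11, 20) → sum 67
(16, 11, 20, 4) → sum 51
(11, 20, 4, 2) → sum 37
(20, 4, 2, 17) → sum 43
(4, 2, 17, 20) → sum 43
(2, 17, 20, 2) → sum 41

39, 53, 40, 52, 61, 58, 67, 67, 51, 37, 43, 43, 41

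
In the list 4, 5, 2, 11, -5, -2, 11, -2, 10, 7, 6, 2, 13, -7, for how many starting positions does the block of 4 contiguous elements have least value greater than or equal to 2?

3

[4, 5, 2, 11] → min 2  ≥ 2 ✓
[5, 2, 11, -5] → min -5
[2, 11, -5, -2] → min -5
[11, -5, -2, 11] → min -5
[-5, -2, 11, -2] → min -5
[-2, 11, -2, 10] → min -2
[11, -2, 10, 7] → min -2
[-2, 10, 7, 6] → min -2
[10, 7, 6, 2] → min 2  ≥ 2 ✓
[7, 6, 2, 13] → min 2  ≥ 2 ✓
[6, 2, 13, -7] → min -7
3 windows satisfy the condition.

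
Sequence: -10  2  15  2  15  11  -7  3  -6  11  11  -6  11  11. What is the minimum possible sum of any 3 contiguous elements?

-10

[-10, 2, 15] → sum 7
[2, 15, 2] → sum 19
[15, 2, 15] → sum 32
[2, 15, 11] → sum 28
[15, 11, -7] → sum 19
[11, -7, 3] → sum 7
[-7, 3, -6] → sum -10
[3, -6, 11] → sum 8
[-6, 11, 11] → sum 16
[11, 11, -6] → sum 16
[11, -6, 11] → sum 16
[-6, 11, 11] → sum 16
Minimum of these is -10.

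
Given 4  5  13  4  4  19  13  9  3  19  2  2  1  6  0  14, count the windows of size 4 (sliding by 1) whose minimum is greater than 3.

[4, 5, 13, 4] → min 4  > 3 ✓
[5, 13, 4, 4] → min 4  > 3 ✓
[13, 4, 4, 19] → min 4  > 3 ✓
[4, 4, 19, 13] → min 4  > 3 ✓
[4, 19, 13, 9] → min 4  > 3 ✓
[19, 13, 9, 3] → min 3
[13, 9, 3, 19] → min 3
[9, 3, 19, 2] → min 2
[3, 19, 2, 2] → min 2
[19, 2, 2, 1] → min 1
[2, 2, 1, 6] → min 1
[2, 1, 6, 0] → min 0
[1, 6, 0, 14] → min 0
5 windows satisfy the condition.

5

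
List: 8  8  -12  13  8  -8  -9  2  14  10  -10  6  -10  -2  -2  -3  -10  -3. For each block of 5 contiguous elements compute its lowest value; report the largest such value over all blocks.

-9

Window mins for each of the 14 positions:
[8, 8, -12, 13, 8] → min -12
[8, -12, 13, 8, -8] → min -12
[-12, 13, 8, -8, -9] → min -12
[13, 8, -8, -9, 2] → min -9
[8, -8, -9, 2, 14] → min -9
[-8, -9, 2, 14, 10] → min -9
[-9, 2, 14, 10, -10] → min -10
[2, 14, 10, -10, 6] → min -10
[14, 10, -10, 6, -10] → min -10
[10, -10, 6, -10, -2] → min -10
[-10, 6, -10, -2, -2] → min -10
[6, -10, -2, -2, -3] → min -10
[-10, -2, -2, -3, -10] → min -10
[-2, -2, -3, -10, -3] → min -10
Largest of these is -9.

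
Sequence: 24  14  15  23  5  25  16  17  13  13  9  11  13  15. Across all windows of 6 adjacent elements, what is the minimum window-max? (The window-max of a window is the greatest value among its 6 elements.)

Window maxs for each of the 9 positions:
(24, 14, 15, 23, 5, 25) → max 25
(14, 15, 23, 5, 25, 16) → max 25
(15, 23, 5, 25, 16, 17) → max 25
(23, 5, 25, 16, 17, 13) → max 25
(5, 25, 16, 17, 13, 13) → max 25
(25, 16, 17, 13, 13, 9) → max 25
(16, 17, 13, 13, 9, 11) → max 17
(17, 13, 13, 9, 11, 13) → max 17
(13, 13, 9, 11, 13, 15) → max 15
Minimum of these is 15.

15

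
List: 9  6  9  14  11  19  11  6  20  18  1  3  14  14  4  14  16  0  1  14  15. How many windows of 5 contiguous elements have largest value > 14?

9 6 9 14 11 → max 14
6 9 14 11 19 → max 19  > 14 ✓
9 14 11 19 11 → max 19  > 14 ✓
14 11 19 11 6 → max 19  > 14 ✓
11 19 11 6 20 → max 20  > 14 ✓
19 11 6 20 18 → max 20  > 14 ✓
11 6 20 18 1 → max 20  > 14 ✓
6 20 18 1 3 → max 20  > 14 ✓
20 18 1 3 14 → max 20  > 14 ✓
18 1 3 14 14 → max 18  > 14 ✓
1 3 14 14 4 → max 14
3 14 14 4 14 → max 14
14 14 4 14 16 → max 16  > 14 ✓
14 4 14 16 0 → max 16  > 14 ✓
4 14 16 0 1 → max 16  > 14 ✓
14 16 0 1 14 → max 16  > 14 ✓
16 0 1 14 15 → max 16  > 14 ✓
14 windows satisfy the condition.

14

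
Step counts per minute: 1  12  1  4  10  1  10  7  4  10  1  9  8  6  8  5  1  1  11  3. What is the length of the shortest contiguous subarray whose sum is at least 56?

9

add 1: running sum 1 < 56
add 12: running sum 13 < 56
add 1: running sum 14 < 56
add 4: running sum 18 < 56
add 10: running sum 28 < 56
add 1: running sum 29 < 56
add 10: running sum 39 < 56
add 7: running sum 46 < 56
add 4: running sum 50 < 56
end 9: [12, 1, 4, 10, 1, 10, 7, 4, 10] sum 59, len 9
end 10: [12, 1, 4, 10, 1, 10, 7, 4, 10, 1] sum 60, len 10
end 11: [4, 10, 1, 10, 7, 4, 10, 1, 9] sum 56, len 9
end 12: [10, 1, 10, 7, 4, 10, 1, 9, 8] sum 60, len 9
end 13: [1, 10, 7, 4, 10, 1, 9, 8, 6] sum 56, len 9
end 14: [10, 7, 4, 10, 1, 9, 8, 6, 8] sum 63, len 9
end 15: [7, 4, 10, 1, 9, 8, 6, 8, 5] sum 58, len 9
end 16: [7, 4, 10, 1, 9, 8, 6, 8, 5, 1] sum 59, len 10
end 17: [7, 4, 10, 1, 9, 8, 6, 8, 5, 1, 1] sum 60, len 11
end 18: [10, 1, 9, 8, 6, 8, 5, 1, 1, 11] sum 60, len 10
end 19: [10, 1, 9, 8, 6, 8, 5, 1, 1, 11, 3] sum 63, len 11
Shortest qualifying length: 9.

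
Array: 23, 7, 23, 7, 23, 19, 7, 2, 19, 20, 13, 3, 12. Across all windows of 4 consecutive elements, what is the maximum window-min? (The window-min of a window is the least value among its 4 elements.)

7

(23, 7, 23, 7) → min 7
(7, 23, 7, 23) → min 7
(23, 7, 23, 19) → min 7
(7, 23, 19, 7) → min 7
(23, 19, 7, 2) → min 2
(19, 7, 2, 19) → min 2
(7, 2, 19, 20) → min 2
(2, 19, 20, 13) → min 2
(19, 20, 13, 3) → min 3
(20, 13, 3, 12) → min 3
Maximum of these is 7.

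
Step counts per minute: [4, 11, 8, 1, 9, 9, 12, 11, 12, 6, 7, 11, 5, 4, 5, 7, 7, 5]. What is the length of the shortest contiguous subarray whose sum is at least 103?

13

add 4: running sum 4 < 103
add 11: running sum 15 < 103
add 8: running sum 23 < 103
add 1: running sum 24 < 103
add 9: running sum 33 < 103
add 9: running sum 42 < 103
add 12: running sum 54 < 103
add 11: running sum 65 < 103
add 12: running sum 77 < 103
add 6: running sum 83 < 103
add 7: running sum 90 < 103
add 11: running sum 101 < 103
add 5: shortest ending here [4, 11, 8, 1, 9, 9, 12, 11, 12, 6, 7, 11, 5] sum 106, len 13
add 4: shortest ending here [11, 8, 1, 9, 9, 12, 11, 12, 6, 7, 11, 5, 4] sum 106, len 13
add 5: shortest ending here [11, 8, 1, 9, 9, 12, 11, 12, 6, 7, 11, 5, 4, 5] sum 111, len 14
add 7: shortest ending here [8, 1, 9, 9, 12, 11, 12, 6, 7, 11, 5, 4, 5, 7] sum 107, len 14
add 7: shortest ending here [9, 9, 12, 11, 12, 6, 7, 11, 5, 4, 5, 7, 7] sum 105, len 13
add 5: shortest ending here [9, 9, 12, 11, 12, 6, 7, 11, 5, 4, 5, 7, 7, 5] sum 110, len 14
Shortest qualifying length: 13.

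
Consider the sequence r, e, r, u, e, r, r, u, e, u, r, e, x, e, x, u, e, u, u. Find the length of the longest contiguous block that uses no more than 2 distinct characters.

4

add r: window [r] (1 distinct), len 1
add e: window [r, e] (2 distinct), len 2
add r: window [r, e, r] (2 distinct), len 3
add u: window [r, u] (2 distinct), len 2
add e: window [u, e] (2 distinct), len 2
add r: window [e, r] (2 distinct), len 2
add r: window [e, r, r] (2 distinct), len 3
add u: window [r, r, u] (2 distinct), len 3
add e: window [u, e] (2 distinct), len 2
add u: window [u, e, u] (2 distinct), len 3
add r: window [u, r] (2 distinct), len 2
add e: window [r, e] (2 distinct), len 2
add x: window [e, x] (2 distinct), len 2
add e: window [e, x, e] (2 distinct), len 3
add x: window [e, x, e, x] (2 distinct), len 4
add u: window [x, u] (2 distinct), len 2
add e: window [u, e] (2 distinct), len 2
add u: window [u, e, u] (2 distinct), len 3
add u: window [u, e, u, u] (2 distinct), len 4
Longest length with ≤2 distinct: 4.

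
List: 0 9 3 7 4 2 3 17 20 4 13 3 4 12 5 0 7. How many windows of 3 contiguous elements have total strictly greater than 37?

[0, 9, 3] → sum 12
[9, 3, 7] → sum 19
[3, 7, 4] → sum 14
[7, 4, 2] → sum 13
[4, 2, 3] → sum 9
[2, 3, 17] → sum 22
[3, 17, 20] → sum 40  > 37 ✓
[17, 20, 4] → sum 41  > 37 ✓
[20, 4, 13] → sum 37
[4, 13, 3] → sum 20
[13, 3, 4] → sum 20
[3, 4, 12] → sum 19
[4, 12, 5] → sum 21
[12, 5, 0] → sum 17
[5, 0, 7] → sum 12
2 windows satisfy the condition.

2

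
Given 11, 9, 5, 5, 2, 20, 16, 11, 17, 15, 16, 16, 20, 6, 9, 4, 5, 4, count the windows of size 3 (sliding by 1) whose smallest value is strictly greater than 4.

(11, 9, 5) → min 5  > 4 ✓
(9, 5, 5) → min 5  > 4 ✓
(5, 5, 2) → min 2
(5, 2, 20) → min 2
(2, 20, 16) → min 2
(20, 16, 11) → min 11  > 4 ✓
(16, 11, 17) → min 11  > 4 ✓
(11, 17, 15) → min 11  > 4 ✓
(17, 15, 16) → min 15  > 4 ✓
(15, 16, 16) → min 15  > 4 ✓
(16, 16, 20) → min 16  > 4 ✓
(16, 20, 6) → min 6  > 4 ✓
(20, 6, 9) → min 6  > 4 ✓
(6, 9, 4) → min 4
(9, 4, 5) → min 4
(4, 5, 4) → min 4
10 windows satisfy the condition.

10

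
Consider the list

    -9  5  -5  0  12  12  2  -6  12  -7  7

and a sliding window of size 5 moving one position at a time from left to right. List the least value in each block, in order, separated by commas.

Sliding a size-5 window across the 11 values:
(-9, 5, -5, 0, 12) → min -9
(5, -5, 0, 12, 12) → min -5
(-5, 0, 12, 12, 2) → min -5
(0, 12, 12, 2, -6) → min -6
(12, 12, 2, -6, 12) → min -6
(12, 2, -6, 12, -7) → min -7
(2, -6, 12, -7, 7) → min -7

-9, -5, -5, -6, -6, -7, -7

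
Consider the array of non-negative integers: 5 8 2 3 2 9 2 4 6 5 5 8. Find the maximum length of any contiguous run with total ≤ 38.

Extend to the right; shrink from the left whenever the sum exceeds 38:
[5] sum 5 len 1
[5, 8] sum 13 len 2
[5, 8, 2] sum 15 len 3
[5, 8, 2, 3] sum 18 len 4
[5, 8, 2, 3, 2] sum 20 len 5
[5, 8, 2, 3, 2, 9] sum 29 len 6
[5, 8, 2, 3, 2, 9, 2] sum 31 len 7
[5, 8, 2, 3, 2, 9, 2, 4] sum 35 len 8
[8, 2, 3, 2, 9, 2, 4, 6] sum 36 len 8
[2, 3, 2, 9, 2, 4, 6, 5] sum 33 len 8
[2, 3, 2, 9, 2, 4, 6, 5, 5] sum 38 len 9
[2, 4, 6, 5, 5, 8] sum 30 len 6
Longest length seen: 9.

9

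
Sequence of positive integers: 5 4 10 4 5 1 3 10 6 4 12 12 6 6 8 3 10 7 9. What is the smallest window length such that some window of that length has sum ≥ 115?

add 5: running sum 5 < 115
add 4: running sum 9 < 115
add 10: running sum 19 < 115
add 4: running sum 23 < 115
add 5: running sum 28 < 115
add 1: running sum 29 < 115
add 3: running sum 32 < 115
add 10: running sum 42 < 115
add 6: running sum 48 < 115
add 4: running sum 52 < 115
add 12: running sum 64 < 115
add 12: running sum 76 < 115
add 6: running sum 82 < 115
add 6: running sum 88 < 115
add 8: running sum 96 < 115
add 3: running sum 99 < 115
add 10: running sum 109 < 115
end 17: [5, 4, 10, 4, 5, 1, 3, 10, 6, 4, 12, 12, 6, 6, 8, 3, 10, 7] sum 116, len 18
end 18: [10, 4, 5, 1, 3, 10, 6, 4, 12, 12, 6, 6, 8, 3, 10, 7, 9] sum 116, len 17
Shortest qualifying length: 17.

17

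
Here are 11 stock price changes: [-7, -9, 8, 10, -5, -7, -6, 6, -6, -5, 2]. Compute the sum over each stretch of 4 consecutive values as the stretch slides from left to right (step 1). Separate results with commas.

2, 4, 6, -8, -12, -13, -11, -3

-7 -9 8 10 → sum 2
-9 8 10 -5 → sum 4
8 10 -5 -7 → sum 6
10 -5 -7 -6 → sum -8
-5 -7 -6 6 → sum -12
-7 -6 6 -6 → sum -13
-6 6 -6 -5 → sum -11
6 -6 -5 2 → sum -3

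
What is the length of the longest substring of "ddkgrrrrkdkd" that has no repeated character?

4

[d] len 1
[d] len 1
[d, k] len 2
[d, k, g] len 3
[d, k, g, r] len 4
[r] len 1
[r] len 1
[r] len 1
[r, k] len 2
[r, k, d] len 3
[d, k] len 2
[k, d] len 2
Longest all-distinct length: 4.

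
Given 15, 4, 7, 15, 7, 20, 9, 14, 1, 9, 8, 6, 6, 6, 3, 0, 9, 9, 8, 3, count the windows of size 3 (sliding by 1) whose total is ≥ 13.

16

[15, 4, 7] → sum 26  ≥ 13 ✓
[4, 7, 15] → sum 26  ≥ 13 ✓
[7, 15, 7] → sum 29  ≥ 13 ✓
[15, 7, 20] → sum 42  ≥ 13 ✓
[7, 20, 9] → sum 36  ≥ 13 ✓
[20, 9, 14] → sum 43  ≥ 13 ✓
[9, 14, 1] → sum 24  ≥ 13 ✓
[14, 1, 9] → sum 24  ≥ 13 ✓
[1, 9, 8] → sum 18  ≥ 13 ✓
[9, 8, 6] → sum 23  ≥ 13 ✓
[8, 6, 6] → sum 20  ≥ 13 ✓
[6, 6, 6] → sum 18  ≥ 13 ✓
[6, 6, 3] → sum 15  ≥ 13 ✓
[6, 3, 0] → sum 9
[3, 0, 9] → sum 12
[0, 9, 9] → sum 18  ≥ 13 ✓
[9, 9, 8] → sum 26  ≥ 13 ✓
[9, 8, 3] → sum 20  ≥ 13 ✓
16 windows satisfy the condition.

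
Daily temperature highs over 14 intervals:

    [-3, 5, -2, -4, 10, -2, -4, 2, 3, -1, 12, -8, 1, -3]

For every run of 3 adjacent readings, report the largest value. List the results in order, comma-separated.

[-3, 5, -2] → max 5
[5, -2, -4] → max 5
[-2, -4, 10] → max 10
[-4, 10, -2] → max 10
[10, -2, -4] → max 10
[-2, -4, 2] → max 2
[-4, 2, 3] → max 3
[2, 3, -1] → max 3
[3, -1, 12] → max 12
[-1, 12, -8] → max 12
[12, -8, 1] → max 12
[-8, 1, -3] → max 1

5, 5, 10, 10, 10, 2, 3, 3, 12, 12, 12, 1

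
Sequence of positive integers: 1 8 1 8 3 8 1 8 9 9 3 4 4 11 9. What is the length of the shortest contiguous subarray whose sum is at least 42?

add 1: running sum 1 < 42
add 8: running sum 9 < 42
add 1: running sum 10 < 42
add 8: running sum 18 < 42
add 3: running sum 21 < 42
add 8: running sum 29 < 42
add 1: running sum 30 < 42
add 8: running sum 38 < 42
add 9: shortest ending here [8, 1, 8, 3, 8, 1, 8, 9] sum 46, len 8
add 9: shortest ending here [8, 3, 8, 1, 8, 9, 9] sum 46, len 7
add 3: shortest ending here [8, 3, 8, 1, 8, 9, 9, 3] sum 49, len 8
add 4: shortest ending here [8, 1, 8, 9, 9, 3, 4] sum 42, len 7
add 4: shortest ending here [8, 1, 8, 9, 9, 3, 4, 4] sum 46, len 8
add 11: shortest ending here [8, 9, 9, 3, 4, 4, 11] sum 48, len 7
add 9: shortest ending here [9, 9, 3, 4, 4, 11, 9] sum 49, len 7
Shortest qualifying length: 7.

7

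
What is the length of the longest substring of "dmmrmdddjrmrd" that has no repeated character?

4

[d] len 1
[d, m] len 2
[m] len 1
[m, r] len 2
[r, m] len 2
[r, m, d] len 3
[d] len 1
[d] len 1
[d, j] len 2
[d, j, r] len 3
[d, j, r, m] len 4
[m, r] len 2
[m, r, d] len 3
Longest all-distinct length: 4.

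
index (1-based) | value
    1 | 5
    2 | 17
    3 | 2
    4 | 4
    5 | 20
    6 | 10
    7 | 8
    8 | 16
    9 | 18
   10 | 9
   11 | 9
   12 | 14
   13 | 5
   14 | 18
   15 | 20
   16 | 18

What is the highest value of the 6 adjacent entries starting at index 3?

20

Elements at indices 3..8: 2, 4, 20, 10, 8, 16
max(2, 4, 20, 10, 8, 16) = 20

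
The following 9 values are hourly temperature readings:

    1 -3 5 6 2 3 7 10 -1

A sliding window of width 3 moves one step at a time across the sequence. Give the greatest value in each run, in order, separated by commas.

5, 6, 6, 6, 7, 10, 10

(1, -3, 5) → max 5
(-3, 5, 6) → max 6
(5, 6, 2) → max 6
(6, 2, 3) → max 6
(2, 3, 7) → max 7
(3, 7, 10) → max 10
(7, 10, -1) → max 10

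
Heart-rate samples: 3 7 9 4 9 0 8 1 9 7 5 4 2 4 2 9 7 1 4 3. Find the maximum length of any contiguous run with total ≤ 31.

[3] sum 3 len 1
[3, 7] sum 10 len 2
[3, 7, 9] sum 19 len 3
[3, 7, 9, 4] sum 23 len 4
[7, 9, 4, 9] sum 29 len 4
[7, 9, 4, 9, 0] sum 29 len 5
[9, 4, 9, 0, 8] sum 30 len 5
[9, 4, 9, 0, 8, 1] sum 31 len 6
[4, 9, 0, 8, 1, 9] sum 31 len 6
[0, 8, 1, 9, 7] sum 25 len 5
[0, 8, 1, 9, 7, 5] sum 30 len 6
[1, 9, 7, 5, 4] sum 26 len 5
[1, 9, 7, 5, 4, 2] sum 28 len 6
[9, 7, 5, 4, 2, 4] sum 31 len 6
[7, 5, 4, 2, 4, 2] sum 24 len 6
[5, 4, 2, 4, 2, 9] sum 26 len 6
[4, 2, 4, 2, 9, 7] sum 28 len 6
[4, 2, 4, 2, 9, 7, 1] sum 29 len 7
[2, 4, 2, 9, 7, 1, 4] sum 29 len 7
[4, 2, 9, 7, 1, 4, 3] sum 30 len 7
Longest length seen: 7.

7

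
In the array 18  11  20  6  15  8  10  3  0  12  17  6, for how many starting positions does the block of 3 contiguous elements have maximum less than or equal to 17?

7

[18, 11, 20] → max 20
[11, 20, 6] → max 20
[20, 6, 15] → max 20
[6, 15, 8] → max 15  ≤ 17 ✓
[15, 8, 10] → max 15  ≤ 17 ✓
[8, 10, 3] → max 10  ≤ 17 ✓
[10, 3, 0] → max 10  ≤ 17 ✓
[3, 0, 12] → max 12  ≤ 17 ✓
[0, 12, 17] → max 17  ≤ 17 ✓
[12, 17, 6] → max 17  ≤ 17 ✓
7 windows satisfy the condition.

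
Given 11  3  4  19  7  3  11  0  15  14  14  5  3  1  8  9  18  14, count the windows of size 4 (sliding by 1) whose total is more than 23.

[11, 3, 4, 19] → sum 37  > 23 ✓
[3, 4, 19, 7] → sum 33  > 23 ✓
[4, 19, 7, 3] → sum 33  > 23 ✓
[19, 7, 3, 11] → sum 40  > 23 ✓
[7, 3, 11, 0] → sum 21
[3, 11, 0, 15] → sum 29  > 23 ✓
[11, 0, 15, 14] → sum 40  > 23 ✓
[0, 15, 14, 14] → sum 43  > 23 ✓
[15, 14, 14, 5] → sum 48  > 23 ✓
[14, 14, 5, 3] → sum 36  > 23 ✓
[14, 5, 3, 1] → sum 23
[5, 3, 1, 8] → sum 17
[3, 1, 8, 9] → sum 21
[1, 8, 9, 18] → sum 36  > 23 ✓
[8, 9, 18, 14] → sum 49  > 23 ✓
11 windows satisfy the condition.

11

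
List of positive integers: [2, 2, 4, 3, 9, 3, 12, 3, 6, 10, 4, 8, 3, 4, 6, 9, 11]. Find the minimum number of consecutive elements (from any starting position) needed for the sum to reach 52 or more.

add 2: running sum 2 < 52
add 2: running sum 4 < 52
add 4: running sum 8 < 52
add 3: running sum 11 < 52
add 9: running sum 20 < 52
add 3: running sum 23 < 52
add 12: running sum 35 < 52
add 3: running sum 38 < 52
add 6: running sum 44 < 52
end 9: [2, 4, 3, 9, 3, 12, 3, 6, 10] sum 52, len 9
end 10: [4, 3, 9, 3, 12, 3, 6, 10, 4] sum 54, len 9
end 11: [9, 3, 12, 3, 6, 10, 4, 8] sum 55, len 8
end 12: [9, 3, 12, 3, 6, 10, 4, 8, 3] sum 58, len 9
end 13: [3, 12, 3, 6, 10, 4, 8, 3, 4] sum 53, len 9
end 14: [12, 3, 6, 10, 4, 8, 3, 4, 6] sum 56, len 9
end 15: [3, 6, 10, 4, 8, 3, 4, 6, 9] sum 53, len 9
end 16: [10, 4, 8, 3, 4, 6, 9, 11] sum 55, len 8
Shortest qualifying length: 8.

8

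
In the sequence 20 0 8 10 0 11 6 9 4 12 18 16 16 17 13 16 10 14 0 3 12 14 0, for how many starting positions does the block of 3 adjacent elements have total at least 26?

(20, 0, 8) → sum 28  ≥ 26 ✓
(0, 8, 10) → sum 18
(8, 10, 0) → sum 18
(10, 0, 11) → sum 21
(0, 11, 6) → sum 17
(11, 6, 9) → sum 26  ≥ 26 ✓
(6, 9, 4) → sum 19
(9, 4, 12) → sum 25
(4, 12, 18) → sum 34  ≥ 26 ✓
(12, 18, 16) → sum 46  ≥ 26 ✓
(18, 16, 16) → sum 50  ≥ 26 ✓
(16, 16, 17) → sum 49  ≥ 26 ✓
(16, 17, 13) → sum 46  ≥ 26 ✓
(17, 13, 16) → sum 46  ≥ 26 ✓
(13, 16, 10) → sum 39  ≥ 26 ✓
(16, 10, 14) → sum 40  ≥ 26 ✓
(10, 14, 0) → sum 24
(14, 0, 3) → sum 17
(0, 3, 12) → sum 15
(3, 12, 14) → sum 29  ≥ 26 ✓
(12, 14, 0) → sum 26  ≥ 26 ✓
12 windows satisfy the condition.

12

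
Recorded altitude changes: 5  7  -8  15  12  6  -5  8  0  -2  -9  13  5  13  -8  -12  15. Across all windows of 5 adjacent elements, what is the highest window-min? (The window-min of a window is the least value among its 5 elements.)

[5, 7, -8, 15, 12] → min -8
[7, -8, 15, 12, 6] → min -8
[-8, 15, 12, 6, -5] → min -8
[15, 12, 6, -5, 8] → min -5
[12, 6, -5, 8, 0] → min -5
[6, -5, 8, 0, -2] → min -5
[-5, 8, 0, -2, -9] → min -9
[8, 0, -2, -9, 13] → min -9
[0, -2, -9, 13, 5] → min -9
[-2, -9, 13, 5, 13] → min -9
[-9, 13, 5, 13, -8] → min -9
[13, 5, 13, -8, -12] → min -12
[5, 13, -8, -12, 15] → min -12
Highest of these is -5.

-5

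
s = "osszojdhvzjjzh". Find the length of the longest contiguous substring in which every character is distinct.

add o: [o] len 1
add s: [o, s] len 2
add s (repeat s, move left end past it): [s] len 1
add z: [s, z] len 2
add o: [s, z, o] len 3
add j: [s, z, o, j] len 4
add d: [s, z, o, j, d] len 5
add h: [s, z, o, j, d, h] len 6
add v: [s, z, o, j, d, h, v] len 7
add z (repeat z, move left end past it): [o, j, d, h, v, z] len 6
add j (repeat j, move left end past it): [d, h, v, z, j] len 5
add j (repeat j, move left end past it): [j] len 1
add z: [j, z] len 2
add h: [j, z, h] len 3
Longest all-distinct length: 7.

7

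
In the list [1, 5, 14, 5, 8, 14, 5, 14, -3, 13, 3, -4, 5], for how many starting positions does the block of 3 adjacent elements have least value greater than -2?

[1, 5, 14] → min 1  > -2 ✓
[5, 14, 5] → min 5  > -2 ✓
[14, 5, 8] → min 5  > -2 ✓
[5, 8, 14] → min 5  > -2 ✓
[8, 14, 5] → min 5  > -2 ✓
[14, 5, 14] → min 5  > -2 ✓
[5, 14, -3] → min -3
[14, -3, 13] → min -3
[-3, 13, 3] → min -3
[13, 3, -4] → min -4
[3, -4, 5] → min -4
6 windows satisfy the condition.

6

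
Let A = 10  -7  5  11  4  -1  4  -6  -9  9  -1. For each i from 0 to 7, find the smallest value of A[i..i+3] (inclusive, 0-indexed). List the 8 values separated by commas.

(10, -7, 5, 11) → min -7
(-7, 5, 11, 4) → min -7
(5, 11, 4, -1) → min -1
(11, 4, -1, 4) → min -1
(4, -1, 4, -6) → min -6
(-1, 4, -6, -9) → min -9
(4, -6, -9, 9) → min -9
(-6, -9, 9, -1) → min -9

-7, -7, -1, -1, -6, -9, -9, -9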